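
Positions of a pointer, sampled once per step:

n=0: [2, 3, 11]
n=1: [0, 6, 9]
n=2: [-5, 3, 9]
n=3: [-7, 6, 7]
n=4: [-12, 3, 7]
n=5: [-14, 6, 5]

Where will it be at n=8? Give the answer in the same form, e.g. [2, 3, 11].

[-26, 3, 3]

Differencing gives [-2, +3, -2], [-5, -3, +0], [-2, +3, -2], [-5, -3, +0], [-2, +3, -2]. This is the pattern [-2, +3, -2], [-5, -3, +0] repeated.
step 6: apply [-5, -3, +0] → [-19, 3, 5]
step 7: apply [-2, +3, -2] → [-21, 6, 3]
step 8: apply [-5, -3, +0] → [-26, 3, 3]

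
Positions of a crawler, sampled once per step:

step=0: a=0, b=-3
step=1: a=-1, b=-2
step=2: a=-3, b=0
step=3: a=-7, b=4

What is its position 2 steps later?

a=-31, b=28

Consecutive displacements (-1,+1), (-2,+2), (-4,+4) scale by a factor of 2 each step.
step 4: a=-7, b=4 + (-8,+8) → a=-15, b=12
step 5: a=-15, b=12 + (-16,+16) → a=-31, b=28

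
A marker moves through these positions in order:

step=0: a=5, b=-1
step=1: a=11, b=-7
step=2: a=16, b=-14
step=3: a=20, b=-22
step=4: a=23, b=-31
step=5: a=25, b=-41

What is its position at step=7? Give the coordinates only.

First differences are (+6,-6), (+5,-7), (+4,-8), (+3,-9), (+2,-10); their common second difference is (-1,-1) (constant acceleration).
step 6: a=25, b=-41 + (+1,-11) → a=26, b=-52
step 7: a=26, b=-52 + (+0,-12) → a=26, b=-64

a=26, b=-64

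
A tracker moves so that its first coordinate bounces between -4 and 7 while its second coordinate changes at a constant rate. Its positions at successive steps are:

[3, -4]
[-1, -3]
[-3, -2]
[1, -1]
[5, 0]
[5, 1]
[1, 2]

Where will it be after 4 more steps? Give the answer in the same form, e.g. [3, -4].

The first coordinate reflects between -4 and 7, moving 4 per step.
  step 7: 1 → -3
  step 8: -3 → -1
  step 9: -1 → 3
  step 10: 3 → 7
The second coordinate changes by +1 each step: at step 10 it is 6.

[7, 6]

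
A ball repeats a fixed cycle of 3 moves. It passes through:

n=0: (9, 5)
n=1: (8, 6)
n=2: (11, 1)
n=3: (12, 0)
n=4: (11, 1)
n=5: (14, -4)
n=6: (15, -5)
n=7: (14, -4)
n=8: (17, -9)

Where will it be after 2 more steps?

(17, -9)

The moves between consecutive positions are (-1, +1), (+3, -5), (+1, -1), (-1, +1), (+3, -5), (+1, -1), (-1, +1), (+3, -5); they repeat the 3-cycle [(-1, +1), (+3, -5), (+1, -1)].
step 9: apply (+1, -1) → (18, -10)
step 10: apply (-1, +1) → (17, -9)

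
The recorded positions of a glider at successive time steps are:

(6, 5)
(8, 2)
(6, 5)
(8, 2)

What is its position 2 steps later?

(8, 2)

Step-to-step displacements: (+2, -3), (-2, +3), (+2, -3); each is -1× the previous.
step 4: (8, 2) + (-2, +3) → (6, 5)
step 5: (6, 5) + (+2, -3) → (8, 2)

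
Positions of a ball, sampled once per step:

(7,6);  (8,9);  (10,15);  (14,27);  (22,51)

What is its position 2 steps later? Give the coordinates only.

(70,195)

Step-to-step displacements: (+1,+3), (+2,+6), (+4,+12), (+8,+24); each is 2× the previous.
step 5: (22,51) + (+16,+48) → (38,99)
step 6: (38,99) + (+32,+96) → (70,195)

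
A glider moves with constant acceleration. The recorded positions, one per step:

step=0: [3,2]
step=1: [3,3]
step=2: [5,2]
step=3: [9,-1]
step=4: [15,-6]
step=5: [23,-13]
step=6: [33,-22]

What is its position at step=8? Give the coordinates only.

[59,-46]

First differences are [+0,+1], [+2,-1], [+4,-3], [+6,-5], [+8,-7], [+10,-9]; their common second difference is [+2,-2] (constant acceleration).
step 7: [33,-22] + [+12,-11] → [45,-33]
step 8: [45,-33] + [+14,-13] → [59,-46]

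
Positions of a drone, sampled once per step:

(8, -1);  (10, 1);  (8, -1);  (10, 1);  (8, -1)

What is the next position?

(10, 1)

Step-to-step displacements: (+2, +2), (-2, -2), (+2, +2), (-2, -2); each is -1× the previous.
step 5: (8, -1) + (+2, +2) → (10, 1)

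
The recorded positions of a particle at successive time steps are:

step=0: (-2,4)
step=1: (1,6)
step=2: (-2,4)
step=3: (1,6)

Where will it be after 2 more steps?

Consecutive displacements (+3,+2), (-3,-2), (+3,+2) scale by a factor of -1 each step.
step 4: (1,6) + (-3,-2) → (-2,4)
step 5: (-2,4) + (+3,+2) → (1,6)

(1,6)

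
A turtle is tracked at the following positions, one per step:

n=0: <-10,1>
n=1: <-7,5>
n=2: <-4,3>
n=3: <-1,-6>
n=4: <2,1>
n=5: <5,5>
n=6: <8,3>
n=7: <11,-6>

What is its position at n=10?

<20,3>

The first coordinate changes by +3 each step, so at step 10 it is -10 + 10·(3) = 20.
The second coordinate repeats the cycle [1, 5, 3, -6] with period 4; step 10 mod 4 = 2, giving 3.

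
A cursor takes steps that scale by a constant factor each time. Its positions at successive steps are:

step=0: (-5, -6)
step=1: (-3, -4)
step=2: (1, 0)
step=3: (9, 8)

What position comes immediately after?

(25, 24)

Consecutive displacements (+2, +2), (+4, +4), (+8, +8) scale by a factor of 2 each step.
step 4: (9, 8) + (+16, +16) → (25, 24)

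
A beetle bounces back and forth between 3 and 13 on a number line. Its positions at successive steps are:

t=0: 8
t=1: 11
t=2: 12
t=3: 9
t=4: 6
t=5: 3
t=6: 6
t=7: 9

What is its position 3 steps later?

The value reflects between 3 and 13, moving 3 per step.
  step 8: 9 → 12
  step 9: 12 → 11
  step 10: 11 → 8

8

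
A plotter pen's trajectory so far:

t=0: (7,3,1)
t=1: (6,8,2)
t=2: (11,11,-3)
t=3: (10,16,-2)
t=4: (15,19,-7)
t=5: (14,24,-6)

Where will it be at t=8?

Differencing gives (-1,+5,+1), (+5,+3,-5), (-1,+5,+1), (+5,+3,-5), (-1,+5,+1). This is the pattern (-1,+5,+1), (+5,+3,-5) repeated.
step 6: apply (+5,+3,-5) → (19,27,-11)
step 7: apply (-1,+5,+1) → (18,32,-10)
step 8: apply (+5,+3,-5) → (23,35,-15)

(23,35,-15)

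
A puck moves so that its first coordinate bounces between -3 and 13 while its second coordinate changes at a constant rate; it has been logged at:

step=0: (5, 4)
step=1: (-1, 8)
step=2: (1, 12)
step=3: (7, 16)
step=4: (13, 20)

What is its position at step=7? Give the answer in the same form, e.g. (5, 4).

The first coordinate reflects between -3 and 13, moving 6 per step.
  step 5: 13 → 7
  step 6: 7 → 1
  step 7: 1 → -1
The second coordinate changes by +4 each step: at step 7 it is 32.

(-1, 32)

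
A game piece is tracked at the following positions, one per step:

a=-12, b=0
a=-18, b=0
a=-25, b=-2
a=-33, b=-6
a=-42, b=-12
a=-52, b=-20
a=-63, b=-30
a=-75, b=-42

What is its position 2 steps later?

Successive displacements: (-6, +0), (-7, -2), (-8, -4), (-9, -6), (-10, -8), (-11, -10), (-12, -12) — each changes by (-1, -2).
step 8: a=-75, b=-42 + (-13, -14) → a=-88, b=-56
step 9: a=-88, b=-56 + (-14, -16) → a=-102, b=-72

a=-102, b=-72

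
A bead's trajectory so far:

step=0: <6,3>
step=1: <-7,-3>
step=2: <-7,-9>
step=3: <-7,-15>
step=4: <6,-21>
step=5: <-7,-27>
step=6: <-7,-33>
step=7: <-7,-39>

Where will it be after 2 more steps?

The first coordinate repeats the cycle [6, -7, -7, -7] with period 4; step 9 mod 4 = 1, giving -7.
The second coordinate changes by -6 each step, so at step 9 it is 3 + 9·(-6) = -51.

<-7,-51>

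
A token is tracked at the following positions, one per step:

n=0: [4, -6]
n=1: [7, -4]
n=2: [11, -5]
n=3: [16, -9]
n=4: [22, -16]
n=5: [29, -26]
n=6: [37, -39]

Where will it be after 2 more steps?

[56, -74]

Taking differences between consecutive positions: [+3, +2], [+4, -1], [+5, -4], [+6, -7], [+7, -10], [+8, -13]. These grow by [+1, -3] each step.
step 7: [37, -39] + [+9, -16] → [46, -55]
step 8: [46, -55] + [+10, -19] → [56, -74]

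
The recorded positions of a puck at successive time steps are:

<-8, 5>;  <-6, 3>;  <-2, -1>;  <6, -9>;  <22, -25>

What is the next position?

<54, -57>

Step-to-step displacements: <+2, -2>, <+4, -4>, <+8, -8>, <+16, -16>; each is 2× the previous.
step 5: <22, -25> + <+32, -32> → <54, -57>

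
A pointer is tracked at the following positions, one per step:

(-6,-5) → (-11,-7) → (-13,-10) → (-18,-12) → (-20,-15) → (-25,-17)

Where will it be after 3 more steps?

(-34,-25)

The moves between consecutive positions are (-5,-2), (-2,-3), (-5,-2), (-2,-3), (-5,-2); they repeat the 2-cycle [(-5,-2), (-2,-3)].
step 6: apply (-2,-3) → (-27,-20)
step 7: apply (-5,-2) → (-32,-22)
step 8: apply (-2,-3) → (-34,-25)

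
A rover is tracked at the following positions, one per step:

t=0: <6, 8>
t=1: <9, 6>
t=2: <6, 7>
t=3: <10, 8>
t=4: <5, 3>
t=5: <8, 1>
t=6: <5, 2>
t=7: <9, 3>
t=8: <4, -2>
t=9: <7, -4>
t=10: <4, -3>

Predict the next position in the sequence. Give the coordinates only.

Differencing gives <+3, -2>, <-3, +1>, <+4, +1>, <-5, -5>, <+3, -2>, <-3, +1>, <+4, +1>, <-5, -5>, <+3, -2>, <-3, +1>. This is the pattern <+3, -2>, <-3, +1>, <+4, +1>, <-5, -5> repeated.
step 11: apply <+4, +1> → <8, -2>

<8, -2>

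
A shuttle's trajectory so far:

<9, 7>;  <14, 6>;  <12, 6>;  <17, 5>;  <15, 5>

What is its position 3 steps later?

Differencing gives <+5, -1>, <-2, +0>, <+5, -1>, <-2, +0>. This is the pattern <+5, -1>, <-2, +0> repeated.
step 5: apply <+5, -1> → <20, 4>
step 6: apply <-2, +0> → <18, 4>
step 7: apply <+5, -1> → <23, 3>

<23, 3>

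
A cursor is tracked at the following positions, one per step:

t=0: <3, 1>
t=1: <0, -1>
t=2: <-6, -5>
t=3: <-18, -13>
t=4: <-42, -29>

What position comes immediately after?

Consecutive displacements <-3, -2>, <-6, -4>, <-12, -8>, <-24, -16> scale by a factor of 2 each step.
step 5: <-42, -29> + <-48, -32> → <-90, -61>

<-90, -61>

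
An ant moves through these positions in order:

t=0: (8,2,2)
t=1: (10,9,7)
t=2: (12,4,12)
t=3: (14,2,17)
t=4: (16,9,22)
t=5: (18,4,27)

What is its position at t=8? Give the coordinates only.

The first coordinate changes by +2 each step, so at step 8 it is 8 + 8·(2) = 24.
The second coordinate repeats the cycle [2, 9, 4] with period 3; step 8 mod 3 = 2, giving 4.
The third coordinate changes by +5 each step, so at step 8 it is 2 + 8·(5) = 42.

(24,4,42)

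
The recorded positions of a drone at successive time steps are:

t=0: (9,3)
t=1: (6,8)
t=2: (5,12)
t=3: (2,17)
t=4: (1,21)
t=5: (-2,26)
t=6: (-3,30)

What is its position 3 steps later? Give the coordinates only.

(-10,44)

The moves between consecutive positions are (-3,+5), (-1,+4), (-3,+5), (-1,+4), (-3,+5), (-1,+4); they repeat the 2-cycle [(-3,+5), (-1,+4)].
step 7: apply (-3,+5) → (-6,35)
step 8: apply (-1,+4) → (-7,39)
step 9: apply (-3,+5) → (-10,44)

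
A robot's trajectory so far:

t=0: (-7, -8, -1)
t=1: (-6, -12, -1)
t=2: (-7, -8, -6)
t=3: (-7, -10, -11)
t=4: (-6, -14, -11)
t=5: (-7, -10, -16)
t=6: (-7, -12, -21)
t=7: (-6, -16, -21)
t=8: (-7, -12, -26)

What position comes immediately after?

Differencing gives (+1, -4, +0), (-1, +4, -5), (+0, -2, -5), (+1, -4, +0), (-1, +4, -5), (+0, -2, -5), (+1, -4, +0), (-1, +4, -5). This is the pattern (+1, -4, +0), (-1, +4, -5), (+0, -2, -5) repeated.
step 9: apply (+0, -2, -5) → (-7, -14, -31)

(-7, -14, -31)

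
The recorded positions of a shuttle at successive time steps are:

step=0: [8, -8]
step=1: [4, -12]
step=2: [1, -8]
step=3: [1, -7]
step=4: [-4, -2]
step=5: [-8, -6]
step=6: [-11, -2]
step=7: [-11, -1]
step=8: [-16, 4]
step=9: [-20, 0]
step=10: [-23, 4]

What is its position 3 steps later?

[-32, 6]

Differencing gives [-4, -4], [-3, +4], [+0, +1], [-5, +5], [-4, -4], [-3, +4], [+0, +1], [-5, +5], [-4, -4], [-3, +4]. This is the pattern [-4, -4], [-3, +4], [+0, +1], [-5, +5] repeated.
step 11: apply [+0, +1] → [-23, 5]
step 12: apply [-5, +5] → [-28, 10]
step 13: apply [-4, -4] → [-32, 6]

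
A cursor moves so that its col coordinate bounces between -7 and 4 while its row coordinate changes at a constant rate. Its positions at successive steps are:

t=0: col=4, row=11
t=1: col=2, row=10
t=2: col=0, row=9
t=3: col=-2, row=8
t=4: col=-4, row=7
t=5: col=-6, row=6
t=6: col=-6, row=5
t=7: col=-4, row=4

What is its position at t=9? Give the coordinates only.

col=0, row=2

The col coordinate reflects between -7 and 4, moving 2 per step.
  step 8: -4 → -2
  step 9: -2 → 0
The row coordinate changes by -1 each step: at step 9 it is 2.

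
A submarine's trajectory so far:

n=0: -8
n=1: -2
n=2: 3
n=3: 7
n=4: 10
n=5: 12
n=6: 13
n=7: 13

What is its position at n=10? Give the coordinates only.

Successive displacements: +6, +5, +4, +3, +2, +1, +0 — each changes by -1.
step 8: 13 − 1 → 12
step 9: 12 − 2 → 10
step 10: 10 − 3 → 7

7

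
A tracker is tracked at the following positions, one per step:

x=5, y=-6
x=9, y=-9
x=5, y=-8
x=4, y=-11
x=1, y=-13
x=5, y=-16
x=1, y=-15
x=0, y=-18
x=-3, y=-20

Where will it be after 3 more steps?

x=-4, y=-25

The moves between consecutive positions are (+4, -3), (-4, +1), (-1, -3), (-3, -2), (+4, -3), (-4, +1), (-1, -3), (-3, -2); they repeat the 4-cycle [(+4, -3), (-4, +1), (-1, -3), (-3, -2)].
step 9: apply (+4, -3) → x=1, y=-23
step 10: apply (-4, +1) → x=-3, y=-22
step 11: apply (-1, -3) → x=-4, y=-25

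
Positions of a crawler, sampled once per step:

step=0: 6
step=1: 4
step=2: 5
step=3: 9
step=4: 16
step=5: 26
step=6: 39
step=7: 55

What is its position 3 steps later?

121

Taking differences between consecutive positions: -2, +1, +4, +7, +10, +13, +16. These grow by +3 each step.
step 8: 55 + 19 → 74
step 9: 74 + 22 → 96
step 10: 96 + 25 → 121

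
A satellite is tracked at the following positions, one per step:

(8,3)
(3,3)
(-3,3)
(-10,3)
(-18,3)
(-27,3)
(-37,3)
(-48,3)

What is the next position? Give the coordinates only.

(-60,3)

First differences are (-5,+0), (-6,+0), (-7,+0), (-8,+0), (-9,+0), (-10,+0), (-11,+0); their common second difference is (-1,+0) (constant acceleration).
step 8: (-48,3) + (-12,+0) → (-60,3)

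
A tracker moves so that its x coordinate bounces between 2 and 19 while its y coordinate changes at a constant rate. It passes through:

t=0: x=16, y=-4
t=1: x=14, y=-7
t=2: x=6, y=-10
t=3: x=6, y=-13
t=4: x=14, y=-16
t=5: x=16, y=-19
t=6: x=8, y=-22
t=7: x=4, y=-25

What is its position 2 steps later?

x=18, y=-31

The x coordinate reflects between 2 and 19, moving 8 per step.
  step 8: 4 → 12
  step 9: 12 → 18
The y coordinate changes by -3 each step: at step 9 it is -31.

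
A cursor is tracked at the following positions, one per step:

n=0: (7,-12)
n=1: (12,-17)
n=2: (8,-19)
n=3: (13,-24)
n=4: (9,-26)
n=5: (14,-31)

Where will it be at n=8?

The moves between consecutive positions are (+5,-5), (-4,-2), (+5,-5), (-4,-2), (+5,-5); they repeat the 2-cycle [(+5,-5), (-4,-2)].
step 6: apply (-4,-2) → (10,-33)
step 7: apply (+5,-5) → (15,-38)
step 8: apply (-4,-2) → (11,-40)

(11,-40)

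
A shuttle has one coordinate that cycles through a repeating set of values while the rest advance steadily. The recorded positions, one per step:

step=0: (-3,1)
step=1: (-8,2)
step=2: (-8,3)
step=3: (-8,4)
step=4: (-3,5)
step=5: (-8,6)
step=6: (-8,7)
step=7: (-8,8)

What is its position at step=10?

The first coordinate repeats the cycle [-3, -8, -8, -8] with period 4; step 10 mod 4 = 2, giving -8.
The second coordinate changes by +1 each step, so at step 10 it is 1 + 10·(1) = 11.

(-8,11)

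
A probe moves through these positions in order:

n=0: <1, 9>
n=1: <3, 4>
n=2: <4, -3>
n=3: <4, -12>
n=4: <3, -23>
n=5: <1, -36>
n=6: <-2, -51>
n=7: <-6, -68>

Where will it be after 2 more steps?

First differences are <+2, -5>, <+1, -7>, <+0, -9>, <-1, -11>, <-2, -13>, <-3, -15>, <-4, -17>; their common second difference is <-1, -2> (constant acceleration).
step 8: <-6, -68> + <-5, -19> → <-11, -87>
step 9: <-11, -87> + <-6, -21> → <-17, -108>

<-17, -108>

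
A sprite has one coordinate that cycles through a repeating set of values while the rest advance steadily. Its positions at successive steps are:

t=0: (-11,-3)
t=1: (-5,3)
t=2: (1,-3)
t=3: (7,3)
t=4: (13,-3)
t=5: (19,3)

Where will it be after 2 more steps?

The first coordinate changes by +6 each step, so at step 7 it is -11 + 7·(6) = 31.
The second coordinate repeats the cycle [-3, 3] with period 2; step 7 mod 2 = 1, giving 3.

(31,3)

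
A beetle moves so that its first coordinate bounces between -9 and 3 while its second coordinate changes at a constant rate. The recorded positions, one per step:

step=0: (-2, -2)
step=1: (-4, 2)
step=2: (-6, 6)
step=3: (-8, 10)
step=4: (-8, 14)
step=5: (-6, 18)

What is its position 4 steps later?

The first coordinate reflects between -9 and 3, moving 2 per step.
  step 6: -6 → -4
  step 7: -4 → -2
  step 8: -2 → 0
  step 9: 0 → 2
The second coordinate changes by +4 each step: at step 9 it is 34.

(2, 34)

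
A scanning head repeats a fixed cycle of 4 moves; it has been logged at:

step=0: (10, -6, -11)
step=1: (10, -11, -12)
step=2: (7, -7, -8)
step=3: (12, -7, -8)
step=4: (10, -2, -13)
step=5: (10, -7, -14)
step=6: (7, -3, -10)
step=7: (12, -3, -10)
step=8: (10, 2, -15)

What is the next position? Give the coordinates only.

The moves between consecutive positions are (+0, -5, -1), (-3, +4, +4), (+5, +0, +0), (-2, +5, -5), (+0, -5, -1), (-3, +4, +4), (+5, +0, +0), (-2, +5, -5); they repeat the 4-cycle [(+0, -5, -1), (-3, +4, +4), (+5, +0, +0), (-2, +5, -5)].
step 9: apply (+0, -5, -1) → (10, -3, -16)

(10, -3, -16)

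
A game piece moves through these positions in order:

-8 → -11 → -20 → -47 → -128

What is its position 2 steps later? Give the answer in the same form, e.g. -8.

-1100

The jumps are -3, -9, -27, -81 — a geometric progression with ratio 3.
step 5: -128 − 243 → -371
step 6: -371 − 729 → -1100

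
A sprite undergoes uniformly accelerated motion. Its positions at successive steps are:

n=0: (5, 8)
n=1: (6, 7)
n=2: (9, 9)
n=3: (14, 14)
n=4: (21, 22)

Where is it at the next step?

(30, 33)

Taking differences between consecutive positions: (+1, -1), (+3, +2), (+5, +5), (+7, +8). These grow by (+2, +3) each step.
step 5: (21, 22) + (+9, +11) → (30, 33)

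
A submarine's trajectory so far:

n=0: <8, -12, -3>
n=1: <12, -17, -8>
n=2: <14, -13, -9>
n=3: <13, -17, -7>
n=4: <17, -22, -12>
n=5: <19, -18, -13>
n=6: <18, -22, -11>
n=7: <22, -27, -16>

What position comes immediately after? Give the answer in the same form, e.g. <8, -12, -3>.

Step-to-step displacements: <+4, -5, -5>, <+2, +4, -1>, <-1, -4, +2>, <+4, -5, -5>, <+2, +4, -1>, <-1, -4, +2>, <+4, -5, -5> — a repeating cycle of length 3.
step 8: apply <+2, +4, -1> → <24, -23, -17>

<24, -23, -17>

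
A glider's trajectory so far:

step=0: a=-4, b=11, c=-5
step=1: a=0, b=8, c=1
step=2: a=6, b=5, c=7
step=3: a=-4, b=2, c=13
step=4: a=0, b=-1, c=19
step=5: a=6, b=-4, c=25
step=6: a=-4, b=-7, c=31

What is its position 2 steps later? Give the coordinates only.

a=6, b=-13, c=43

A: cycles through -4, 0, 6 every 3 steps. Step 8 lands at position 2 of the cycle → 6.
B: linear, -3 per step → -13 at step 8.
C: linear, +6 per step → 43 at step 8.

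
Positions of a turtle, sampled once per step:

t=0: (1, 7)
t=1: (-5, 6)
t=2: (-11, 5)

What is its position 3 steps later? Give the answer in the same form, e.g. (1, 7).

(-29, 2)

Each step adds (-6, -1) to the position.
step 3: (-11, 5) + (-6, -1) → (-17, 4)
step 4: (-17, 4) + (-6, -1) → (-23, 3)
step 5: (-23, 3) + (-6, -1) → (-29, 2)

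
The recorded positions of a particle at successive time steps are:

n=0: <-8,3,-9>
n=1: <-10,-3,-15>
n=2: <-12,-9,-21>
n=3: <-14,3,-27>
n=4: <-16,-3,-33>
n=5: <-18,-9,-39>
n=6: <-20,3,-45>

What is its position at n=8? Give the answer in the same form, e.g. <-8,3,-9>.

<-24,-9,-57>

The first coordinate changes by -2 each step, so at step 8 it is -8 + 8·(-2) = -24.
The second coordinate repeats the cycle [3, -3, -9] with period 3; step 8 mod 3 = 2, giving -9.
The third coordinate changes by -6 each step, so at step 8 it is -9 + 8·(-6) = -57.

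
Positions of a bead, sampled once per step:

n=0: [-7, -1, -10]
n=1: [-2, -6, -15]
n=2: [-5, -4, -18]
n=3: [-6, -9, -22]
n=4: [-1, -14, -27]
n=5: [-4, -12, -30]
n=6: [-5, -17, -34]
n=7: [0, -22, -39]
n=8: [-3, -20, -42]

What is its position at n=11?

Differencing gives [+5, -5, -5], [-3, +2, -3], [-1, -5, -4], [+5, -5, -5], [-3, +2, -3], [-1, -5, -4], [+5, -5, -5], [-3, +2, -3]. This is the pattern [+5, -5, -5], [-3, +2, -3], [-1, -5, -4] repeated.
step 9: apply [-1, -5, -4] → [-4, -25, -46]
step 10: apply [+5, -5, -5] → [1, -30, -51]
step 11: apply [-3, +2, -3] → [-2, -28, -54]

[-2, -28, -54]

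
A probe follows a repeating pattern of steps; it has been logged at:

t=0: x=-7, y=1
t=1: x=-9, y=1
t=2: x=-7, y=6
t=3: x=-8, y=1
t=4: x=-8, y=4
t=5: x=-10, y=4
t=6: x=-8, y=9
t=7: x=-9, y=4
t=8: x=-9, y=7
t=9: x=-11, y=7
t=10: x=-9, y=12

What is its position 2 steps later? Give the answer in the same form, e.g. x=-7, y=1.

Step-to-step displacements: (-2, +0), (+2, +5), (-1, -5), (+0, +3), (-2, +0), (+2, +5), (-1, -5), (+0, +3), (-2, +0), (+2, +5) — a repeating cycle of length 4.
step 11: apply (-1, -5) → x=-10, y=7
step 12: apply (+0, +3) → x=-10, y=10

x=-10, y=10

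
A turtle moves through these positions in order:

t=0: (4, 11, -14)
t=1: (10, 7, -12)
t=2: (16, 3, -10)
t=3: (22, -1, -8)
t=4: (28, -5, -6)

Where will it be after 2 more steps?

Constant displacement of (+6, -4, +2) per step.
step 5: (28, -5, -6) + (+6, -4, +2) → (34, -9, -4)
step 6: (34, -9, -4) + (+6, -4, +2) → (40, -13, -2)

(40, -13, -2)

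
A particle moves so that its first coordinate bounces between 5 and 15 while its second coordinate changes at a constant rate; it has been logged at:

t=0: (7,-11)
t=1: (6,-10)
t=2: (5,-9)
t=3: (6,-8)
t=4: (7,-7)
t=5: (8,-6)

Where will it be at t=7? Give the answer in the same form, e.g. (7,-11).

(10,-4)

The first coordinate reflects between 5 and 15, moving 1 per step.
  step 6: 8 → 9
  step 7: 9 → 10
The second coordinate changes by +1 each step: at step 7 it is -4.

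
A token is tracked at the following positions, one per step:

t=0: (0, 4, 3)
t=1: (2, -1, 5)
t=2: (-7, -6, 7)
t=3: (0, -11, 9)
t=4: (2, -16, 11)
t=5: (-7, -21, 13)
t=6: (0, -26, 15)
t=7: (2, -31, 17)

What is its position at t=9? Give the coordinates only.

(0, -41, 21)

The first coordinate repeats the cycle [0, 2, -7] with period 3; step 9 mod 3 = 0, giving 0.
The second coordinate changes by -5 each step, so at step 9 it is 4 + 9·(-5) = -41.
The third coordinate changes by +2 each step, so at step 9 it is 3 + 9·(2) = 21.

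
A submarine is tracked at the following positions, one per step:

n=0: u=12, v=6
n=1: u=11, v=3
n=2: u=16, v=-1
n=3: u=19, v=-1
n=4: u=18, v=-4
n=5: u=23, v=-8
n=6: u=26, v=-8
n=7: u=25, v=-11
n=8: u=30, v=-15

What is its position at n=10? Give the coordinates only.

u=32, v=-18

The moves between consecutive positions are (-1,-3), (+5,-4), (+3,+0), (-1,-3), (+5,-4), (+3,+0), (-1,-3), (+5,-4); they repeat the 3-cycle [(-1,-3), (+5,-4), (+3,+0)].
step 9: apply (+3,+0) → u=33, v=-15
step 10: apply (-1,-3) → u=32, v=-18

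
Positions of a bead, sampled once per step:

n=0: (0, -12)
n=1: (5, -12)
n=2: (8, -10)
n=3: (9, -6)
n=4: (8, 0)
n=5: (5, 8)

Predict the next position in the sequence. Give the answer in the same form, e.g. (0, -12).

(0, 18)

First differences are (+5, +0), (+3, +2), (+1, +4), (-1, +6), (-3, +8); their common second difference is (-2, +2) (constant acceleration).
step 6: (5, 8) + (-5, +10) → (0, 18)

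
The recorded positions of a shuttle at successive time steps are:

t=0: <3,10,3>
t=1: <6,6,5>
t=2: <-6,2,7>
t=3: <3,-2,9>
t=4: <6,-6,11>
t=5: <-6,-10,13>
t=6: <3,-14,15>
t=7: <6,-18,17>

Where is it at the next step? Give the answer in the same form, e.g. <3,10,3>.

<-6,-22,19>

First: cycles through 3, 6, -6 every 3 steps. Step 8 lands at position 2 of the cycle → -6.
Second: linear, -4 per step → -22 at step 8.
Third: linear, +2 per step → 19 at step 8.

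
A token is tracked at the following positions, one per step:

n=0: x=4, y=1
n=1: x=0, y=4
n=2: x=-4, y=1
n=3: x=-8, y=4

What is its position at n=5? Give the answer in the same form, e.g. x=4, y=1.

The x coordinate changes by -4 each step, so at step 5 it is 4 + 5·(-4) = -16.
The y coordinate repeats the cycle [1, 4] with period 2; step 5 mod 2 = 1, giving 4.

x=-16, y=4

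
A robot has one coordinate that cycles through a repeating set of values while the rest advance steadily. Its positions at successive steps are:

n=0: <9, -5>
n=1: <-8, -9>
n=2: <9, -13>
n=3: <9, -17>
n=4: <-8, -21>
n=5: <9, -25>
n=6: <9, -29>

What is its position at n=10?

The first coordinate repeats the cycle [9, -8, 9] with period 3; step 10 mod 3 = 1, giving -8.
The second coordinate changes by -4 each step, so at step 10 it is -5 + 10·(-4) = -45.

<-8, -45>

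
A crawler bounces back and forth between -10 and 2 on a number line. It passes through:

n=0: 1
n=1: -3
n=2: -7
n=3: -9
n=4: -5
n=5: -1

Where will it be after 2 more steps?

The value travels 4 per step and bounces off the walls at -10 and 2.
  step 6: -1 → 1
  step 7: 1 → -3

-3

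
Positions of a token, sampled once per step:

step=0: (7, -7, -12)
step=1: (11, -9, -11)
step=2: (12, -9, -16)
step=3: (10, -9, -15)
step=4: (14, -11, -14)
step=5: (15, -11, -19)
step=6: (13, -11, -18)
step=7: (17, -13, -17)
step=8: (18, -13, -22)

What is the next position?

Differencing gives (+4, -2, +1), (+1, +0, -5), (-2, +0, +1), (+4, -2, +1), (+1, +0, -5), (-2, +0, +1), (+4, -2, +1), (+1, +0, -5). This is the pattern (+4, -2, +1), (+1, +0, -5), (-2, +0, +1) repeated.
step 9: apply (-2, +0, +1) → (16, -13, -21)

(16, -13, -21)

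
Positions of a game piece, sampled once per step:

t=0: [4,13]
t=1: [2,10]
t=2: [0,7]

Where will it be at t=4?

[-4,1]

Each step adds [-2,-3] to the position.
step 3: [0,7] + [-2,-3] → [-2,4]
step 4: [-2,4] + [-2,-3] → [-4,1]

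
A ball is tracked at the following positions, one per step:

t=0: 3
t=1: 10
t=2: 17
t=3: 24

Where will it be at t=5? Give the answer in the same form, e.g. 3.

38

Each step adds +7 to the position.
step 4: 24 + 7 → 31
step 5: 31 + 7 → 38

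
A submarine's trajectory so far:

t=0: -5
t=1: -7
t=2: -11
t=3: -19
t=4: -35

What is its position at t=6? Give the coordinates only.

Step-to-step displacements: -2, -4, -8, -16; each is 2× the previous.
step 5: -35 − 32 → -67
step 6: -67 − 64 → -131

-131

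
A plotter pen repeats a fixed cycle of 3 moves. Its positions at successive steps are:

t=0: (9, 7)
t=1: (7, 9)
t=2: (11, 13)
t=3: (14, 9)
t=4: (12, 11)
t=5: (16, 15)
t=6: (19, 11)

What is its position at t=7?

(17, 13)

Step-to-step displacements: (-2, +2), (+4, +4), (+3, -4), (-2, +2), (+4, +4), (+3, -4) — a repeating cycle of length 3.
step 7: apply (-2, +2) → (17, 13)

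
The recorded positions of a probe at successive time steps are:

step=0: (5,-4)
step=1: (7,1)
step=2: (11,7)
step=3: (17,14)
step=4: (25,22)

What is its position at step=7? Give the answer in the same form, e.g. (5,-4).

Taking differences between consecutive positions: (+2,+5), (+4,+6), (+6,+7), (+8,+8). These grow by (+2,+1) each step.
step 5: (25,22) + (+10,+9) → (35,31)
step 6: (35,31) + (+12,+10) → (47,41)
step 7: (47,41) + (+14,+11) → (61,52)

(61,52)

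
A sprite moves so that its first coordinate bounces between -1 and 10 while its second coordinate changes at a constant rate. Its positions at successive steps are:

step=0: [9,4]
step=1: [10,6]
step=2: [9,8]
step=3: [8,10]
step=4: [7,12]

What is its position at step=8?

[3,20]

The first coordinate travels 1 per step and bounces off the walls at -1 and 10.
  step 5: 7 → 6
  step 6: 6 → 5
  step 7: 5 → 4
  step 8: 4 → 3
The second coordinate changes by +2 each step: at step 8 it is 20.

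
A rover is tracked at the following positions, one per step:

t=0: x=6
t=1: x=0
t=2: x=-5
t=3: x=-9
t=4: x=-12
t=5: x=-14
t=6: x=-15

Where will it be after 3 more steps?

First differences are -6, -5, -4, -3, -2, -1; their common second difference is +1 (constant acceleration).
step 7: -15 + 0 → x=-15
step 8: -15 + 1 → x=-14
step 9: -14 + 2 → x=-12

x=-12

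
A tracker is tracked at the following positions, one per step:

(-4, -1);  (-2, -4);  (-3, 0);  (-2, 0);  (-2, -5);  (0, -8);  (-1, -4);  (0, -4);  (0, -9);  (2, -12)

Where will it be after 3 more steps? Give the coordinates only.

(2, -13)

Step-to-step displacements: (+2, -3), (-1, +4), (+1, +0), (+0, -5), (+2, -3), (-1, +4), (+1, +0), (+0, -5), (+2, -3) — a repeating cycle of length 4.
step 10: apply (-1, +4) → (1, -8)
step 11: apply (+1, +0) → (2, -8)
step 12: apply (+0, -5) → (2, -13)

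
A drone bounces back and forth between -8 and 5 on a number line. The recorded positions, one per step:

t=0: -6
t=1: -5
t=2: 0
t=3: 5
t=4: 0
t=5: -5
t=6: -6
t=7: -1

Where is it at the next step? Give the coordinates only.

4

The value reflects between -8 and 5, moving 5 per step.
  step 8: -1 → 4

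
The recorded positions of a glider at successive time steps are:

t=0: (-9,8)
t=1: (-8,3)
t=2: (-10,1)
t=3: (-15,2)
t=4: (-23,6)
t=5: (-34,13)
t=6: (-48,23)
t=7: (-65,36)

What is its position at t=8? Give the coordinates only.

Successive displacements: (+1,-5), (-2,-2), (-5,+1), (-8,+4), (-11,+7), (-14,+10), (-17,+13) — each changes by (-3,+3).
step 8: (-65,36) + (-20,+16) → (-85,52)

(-85,52)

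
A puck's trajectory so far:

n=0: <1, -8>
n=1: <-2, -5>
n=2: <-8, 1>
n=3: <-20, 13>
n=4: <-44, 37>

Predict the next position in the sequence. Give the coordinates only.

The jumps are <-3, +3>, <-6, +6>, <-12, +12>, <-24, +24> — a geometric progression with ratio 2.
step 5: <-44, 37> + <-48, +48> → <-92, 85>

<-92, 85>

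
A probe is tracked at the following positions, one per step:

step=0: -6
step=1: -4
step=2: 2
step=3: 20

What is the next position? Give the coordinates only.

74

The jumps are +2, +6, +18 — a geometric progression with ratio 3.
step 4: 20 + 54 → 74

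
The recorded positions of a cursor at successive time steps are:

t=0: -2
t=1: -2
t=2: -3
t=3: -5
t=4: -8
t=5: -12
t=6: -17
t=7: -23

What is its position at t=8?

-30

Successive displacements: +0, -1, -2, -3, -4, -5, -6 — each changes by -1.
step 8: -23 − 7 → -30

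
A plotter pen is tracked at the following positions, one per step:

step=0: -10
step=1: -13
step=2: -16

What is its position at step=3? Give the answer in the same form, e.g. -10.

-19

The position changes by -3 every step.
step 3: -16 − 3 → -19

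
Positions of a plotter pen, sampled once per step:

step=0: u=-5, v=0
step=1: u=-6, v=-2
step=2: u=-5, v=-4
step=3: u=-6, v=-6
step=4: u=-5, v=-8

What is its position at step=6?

u=-5, v=-12

U: cycles through -5, -6 every 2 steps. Step 6 lands at position 0 of the cycle → -5.
V: linear, -2 per step → -12 at step 6.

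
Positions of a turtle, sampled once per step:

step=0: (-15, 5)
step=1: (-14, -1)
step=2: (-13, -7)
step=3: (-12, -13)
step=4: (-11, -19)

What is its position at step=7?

Constant displacement of (+1, -6) per step.
step 5: (-11, -19) + (+1, -6) → (-10, -25)
step 6: (-10, -25) + (+1, -6) → (-9, -31)
step 7: (-9, -31) + (+1, -6) → (-8, -37)

(-8, -37)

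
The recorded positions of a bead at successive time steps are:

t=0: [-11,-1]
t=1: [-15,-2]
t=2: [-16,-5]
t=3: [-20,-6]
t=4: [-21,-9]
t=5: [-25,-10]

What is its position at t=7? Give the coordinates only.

[-30,-14]

Differencing gives [-4,-1], [-1,-3], [-4,-1], [-1,-3], [-4,-1]. This is the pattern [-4,-1], [-1,-3] repeated.
step 6: apply [-1,-3] → [-26,-13]
step 7: apply [-4,-1] → [-30,-14]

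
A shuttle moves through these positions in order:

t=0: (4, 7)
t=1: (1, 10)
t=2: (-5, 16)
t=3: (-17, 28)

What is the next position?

(-41, 52)

The jumps are (-3, +3), (-6, +6), (-12, +12) — a geometric progression with ratio 2.
step 4: (-17, 28) + (-24, +24) → (-41, 52)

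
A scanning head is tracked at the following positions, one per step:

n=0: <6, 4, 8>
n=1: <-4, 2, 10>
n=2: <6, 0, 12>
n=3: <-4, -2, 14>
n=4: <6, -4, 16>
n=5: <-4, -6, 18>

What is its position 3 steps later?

<6, -12, 24>

The first coordinate repeats the cycle [6, -4] with period 2; step 8 mod 2 = 0, giving 6.
The second coordinate changes by -2 each step, so at step 8 it is 4 + 8·(-2) = -12.
The third coordinate changes by +2 each step, so at step 8 it is 8 + 8·(2) = 24.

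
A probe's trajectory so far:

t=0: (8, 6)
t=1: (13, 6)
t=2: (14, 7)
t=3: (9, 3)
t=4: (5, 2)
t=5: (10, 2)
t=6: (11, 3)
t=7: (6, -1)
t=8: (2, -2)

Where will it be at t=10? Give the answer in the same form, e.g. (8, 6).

(8, -1)

The moves between consecutive positions are (+5, +0), (+1, +1), (-5, -4), (-4, -1), (+5, +0), (+1, +1), (-5, -4), (-4, -1); they repeat the 4-cycle [(+5, +0), (+1, +1), (-5, -4), (-4, -1)].
step 9: apply (+5, +0) → (7, -2)
step 10: apply (+1, +1) → (8, -1)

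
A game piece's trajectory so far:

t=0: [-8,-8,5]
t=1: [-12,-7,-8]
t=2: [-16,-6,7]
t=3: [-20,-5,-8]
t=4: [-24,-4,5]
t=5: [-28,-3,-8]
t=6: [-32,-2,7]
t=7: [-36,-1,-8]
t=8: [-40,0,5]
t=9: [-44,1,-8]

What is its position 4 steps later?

First: linear, -4 per step → -60 at step 13.
Second: linear, +1 per step → 5 at step 13.
Third: cycles through 5, -8, 7, -8 every 4 steps. Step 13 lands at position 1 of the cycle → -8.

[-60,5,-8]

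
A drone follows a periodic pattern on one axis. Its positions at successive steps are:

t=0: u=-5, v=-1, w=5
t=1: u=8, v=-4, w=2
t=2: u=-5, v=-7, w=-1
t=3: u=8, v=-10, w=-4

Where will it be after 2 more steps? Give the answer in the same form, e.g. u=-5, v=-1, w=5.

U: cycles through -5, 8 every 2 steps. Step 5 lands at position 1 of the cycle → 8.
V: linear, -3 per step → -16 at step 5.
W: linear, -3 per step → -10 at step 5.

u=8, v=-16, w=-10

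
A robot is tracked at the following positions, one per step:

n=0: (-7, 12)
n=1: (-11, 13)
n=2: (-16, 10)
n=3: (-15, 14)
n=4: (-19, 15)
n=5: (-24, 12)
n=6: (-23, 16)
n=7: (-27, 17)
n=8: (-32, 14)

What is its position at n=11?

(-40, 16)

The moves between consecutive positions are (-4, +1), (-5, -3), (+1, +4), (-4, +1), (-5, -3), (+1, +4), (-4, +1), (-5, -3); they repeat the 3-cycle [(-4, +1), (-5, -3), (+1, +4)].
step 9: apply (+1, +4) → (-31, 18)
step 10: apply (-4, +1) → (-35, 19)
step 11: apply (-5, -3) → (-40, 16)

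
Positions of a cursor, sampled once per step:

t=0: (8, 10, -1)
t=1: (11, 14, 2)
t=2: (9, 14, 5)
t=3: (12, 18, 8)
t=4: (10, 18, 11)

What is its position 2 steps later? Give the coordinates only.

(11, 22, 17)

Differencing gives (+3, +4, +3), (-2, +0, +3), (+3, +4, +3), (-2, +0, +3). This is the pattern (+3, +4, +3), (-2, +0, +3) repeated.
step 5: apply (+3, +4, +3) → (13, 22, 14)
step 6: apply (-2, +0, +3) → (11, 22, 17)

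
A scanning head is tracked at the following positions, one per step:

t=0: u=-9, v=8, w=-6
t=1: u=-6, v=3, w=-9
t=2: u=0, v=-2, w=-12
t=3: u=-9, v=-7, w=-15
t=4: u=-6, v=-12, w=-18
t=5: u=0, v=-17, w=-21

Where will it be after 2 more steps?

u=-6, v=-27, w=-27

U: cycles through -9, -6, 0 every 3 steps. Step 7 lands at position 1 of the cycle → -6.
V: linear, -5 per step → -27 at step 7.
W: linear, -3 per step → -27 at step 7.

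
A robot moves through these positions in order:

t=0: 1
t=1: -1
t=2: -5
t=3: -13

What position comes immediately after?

Consecutive displacements -2, -4, -8 scale by a factor of 2 each step.
step 4: -13 − 16 → -29

-29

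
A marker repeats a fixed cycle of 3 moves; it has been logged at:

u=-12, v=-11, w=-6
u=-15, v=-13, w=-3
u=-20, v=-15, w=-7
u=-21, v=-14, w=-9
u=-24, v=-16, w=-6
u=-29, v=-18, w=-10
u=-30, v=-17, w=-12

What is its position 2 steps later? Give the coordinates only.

Step-to-step displacements: (-3, -2, +3), (-5, -2, -4), (-1, +1, -2), (-3, -2, +3), (-5, -2, -4), (-1, +1, -2) — a repeating cycle of length 3.
step 7: apply (-3, -2, +3) → u=-33, v=-19, w=-9
step 8: apply (-5, -2, -4) → u=-38, v=-21, w=-13

u=-38, v=-21, w=-13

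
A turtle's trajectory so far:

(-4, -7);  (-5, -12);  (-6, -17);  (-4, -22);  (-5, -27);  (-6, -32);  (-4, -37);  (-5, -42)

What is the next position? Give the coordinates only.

(-6, -47)

First: cycles through -4, -5, -6 every 3 steps. Step 8 lands at position 2 of the cycle → -6.
Second: linear, -5 per step → -47 at step 8.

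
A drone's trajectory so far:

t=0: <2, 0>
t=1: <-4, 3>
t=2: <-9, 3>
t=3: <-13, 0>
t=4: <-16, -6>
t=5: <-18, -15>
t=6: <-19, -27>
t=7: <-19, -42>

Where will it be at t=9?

First differences are <-6, +3>, <-5, +0>, <-4, -3>, <-3, -6>, <-2, -9>, <-1, -12>, <+0, -15>; their common second difference is <+1, -3> (constant acceleration).
step 8: <-19, -42> + <+1, -18> → <-18, -60>
step 9: <-18, -60> + <+2, -21> → <-16, -81>

<-16, -81>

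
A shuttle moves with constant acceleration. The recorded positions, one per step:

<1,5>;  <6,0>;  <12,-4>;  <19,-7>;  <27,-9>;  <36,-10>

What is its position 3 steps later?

<69,-7>

Successive displacements: <+5,-5>, <+6,-4>, <+7,-3>, <+8,-2>, <+9,-1> — each changes by <+1,+1>.
step 6: <36,-10> + <+10,+0> → <46,-10>
step 7: <46,-10> + <+11,+1> → <57,-9>
step 8: <57,-9> + <+12,+2> → <69,-7>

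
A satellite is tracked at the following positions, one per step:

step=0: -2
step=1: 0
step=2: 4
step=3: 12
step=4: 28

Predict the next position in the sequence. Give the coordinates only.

60

The jumps are +2, +4, +8, +16 — a geometric progression with ratio 2.
step 5: 28 + 32 → 60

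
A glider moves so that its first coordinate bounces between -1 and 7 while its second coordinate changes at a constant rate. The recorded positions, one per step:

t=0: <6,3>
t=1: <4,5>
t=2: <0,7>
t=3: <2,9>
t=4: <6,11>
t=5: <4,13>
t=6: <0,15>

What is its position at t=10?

<0,23>

The first coordinate reflects between -1 and 7, moving 4 per step.
  step 7: 0 → 2
  step 8: 2 → 6
  step 9: 6 → 4
  step 10: 4 → 0
The second coordinate changes by +2 each step: at step 10 it is 23.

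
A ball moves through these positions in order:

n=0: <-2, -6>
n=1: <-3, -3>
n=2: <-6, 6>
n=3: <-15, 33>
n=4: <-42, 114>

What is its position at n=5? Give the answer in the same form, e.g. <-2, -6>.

<-123, 357>

Consecutive displacements <-1, +3>, <-3, +9>, <-9, +27>, <-27, +81> scale by a factor of 3 each step.
step 5: <-42, 114> + <-81, +243> → <-123, 357>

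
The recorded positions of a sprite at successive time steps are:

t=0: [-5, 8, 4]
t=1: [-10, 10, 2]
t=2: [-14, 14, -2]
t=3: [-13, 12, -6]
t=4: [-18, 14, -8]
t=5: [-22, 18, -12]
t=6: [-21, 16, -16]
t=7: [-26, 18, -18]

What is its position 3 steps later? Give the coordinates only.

[-34, 22, -28]

The moves between consecutive positions are [-5, +2, -2], [-4, +4, -4], [+1, -2, -4], [-5, +2, -2], [-4, +4, -4], [+1, -2, -4], [-5, +2, -2]; they repeat the 3-cycle [[-5, +2, -2], [-4, +4, -4], [+1, -2, -4]].
step 8: apply [-4, +4, -4] → [-30, 22, -22]
step 9: apply [+1, -2, -4] → [-29, 20, -26]
step 10: apply [-5, +2, -2] → [-34, 22, -28]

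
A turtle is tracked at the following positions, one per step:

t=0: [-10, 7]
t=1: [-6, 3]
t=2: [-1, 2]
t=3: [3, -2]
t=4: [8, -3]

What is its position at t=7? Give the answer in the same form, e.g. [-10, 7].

[21, -12]

The moves between consecutive positions are [+4, -4], [+5, -1], [+4, -4], [+5, -1]; they repeat the 2-cycle [[+4, -4], [+5, -1]].
step 5: apply [+4, -4] → [12, -7]
step 6: apply [+5, -1] → [17, -8]
step 7: apply [+4, -4] → [21, -12]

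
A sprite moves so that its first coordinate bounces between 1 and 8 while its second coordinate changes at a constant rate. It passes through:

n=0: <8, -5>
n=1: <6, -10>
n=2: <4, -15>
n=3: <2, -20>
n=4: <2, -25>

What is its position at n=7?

The first coordinate reflects between 1 and 8, moving 2 per step.
  step 5: 2 → 4
  step 6: 4 → 6
  step 7: 6 → 8
The second coordinate changes by -5 each step: at step 7 it is -40.

<8, -40>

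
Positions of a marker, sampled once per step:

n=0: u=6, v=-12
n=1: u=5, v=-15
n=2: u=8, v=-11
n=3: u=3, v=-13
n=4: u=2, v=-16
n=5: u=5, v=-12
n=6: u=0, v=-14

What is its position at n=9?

Step-to-step displacements: (-1, -3), (+3, +4), (-5, -2), (-1, -3), (+3, +4), (-5, -2) — a repeating cycle of length 3.
step 7: apply (-1, -3) → u=-1, v=-17
step 8: apply (+3, +4) → u=2, v=-13
step 9: apply (-5, -2) → u=-3, v=-15

u=-3, v=-15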